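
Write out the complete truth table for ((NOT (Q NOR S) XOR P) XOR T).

Q | S | P | T | Output
----------------------
0 | 0 | 0 | 0 | 0
0 | 0 | 0 | 1 | 1
0 | 0 | 1 | 0 | 1
0 | 0 | 1 | 1 | 0
0 | 1 | 0 | 0 | 1
0 | 1 | 0 | 1 | 0
0 | 1 | 1 | 0 | 0
0 | 1 | 1 | 1 | 1
1 | 0 | 0 | 0 | 1
1 | 0 | 0 | 1 | 0
1 | 0 | 1 | 0 | 0
1 | 0 | 1 | 1 | 1
1 | 1 | 0 | 0 | 1
1 | 1 | 0 | 1 | 0
1 | 1 | 1 | 0 | 0
1 | 1 | 1 | 1 | 1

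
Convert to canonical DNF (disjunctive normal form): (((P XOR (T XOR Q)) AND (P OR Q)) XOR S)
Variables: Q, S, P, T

(NOT Q AND NOT S AND P AND NOT T) OR (NOT Q AND S AND NOT P AND NOT T) OR (NOT Q AND S AND NOT P AND T) OR (NOT Q AND S AND P AND T) OR (Q AND NOT S AND NOT P AND NOT T) OR (Q AND NOT S AND P AND T) OR (Q AND S AND NOT P AND T) OR (Q AND S AND P AND NOT T)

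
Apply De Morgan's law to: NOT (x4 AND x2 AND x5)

NOT x4 OR NOT x2 OR NOT x5
De Morgan's: NOT(AND of terms) = OR of negations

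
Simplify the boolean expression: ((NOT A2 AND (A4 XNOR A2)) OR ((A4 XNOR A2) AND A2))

By distribution ((E AND v) OR (E AND NOT v) = E):
= (A4 XNOR A2)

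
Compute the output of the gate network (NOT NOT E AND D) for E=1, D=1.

Substituting: (NOT NOT 1 AND 1)
= 1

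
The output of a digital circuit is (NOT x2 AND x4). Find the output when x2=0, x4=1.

Substituting: (NOT 0 AND 1)
= 1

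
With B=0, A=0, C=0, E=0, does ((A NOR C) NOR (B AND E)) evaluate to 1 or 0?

Substituting: ((0 NOR 0) NOR (0 AND 0))
= 0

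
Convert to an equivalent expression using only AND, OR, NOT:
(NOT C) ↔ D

((NOT C) AND D) OR (C AND NOT D)
(Biconditional = both true or both false)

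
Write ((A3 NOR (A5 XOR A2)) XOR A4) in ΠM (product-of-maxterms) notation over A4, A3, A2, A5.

ΠM(1, 2, 4, 5, 6, 7, 8, 11) = (A4 OR A3 OR A2 OR NOT A5) AND (A4 OR A3 OR NOT A2 OR A5) AND (A4 OR NOT A3 OR A2 OR A5) AND (A4 OR NOT A3 OR A2 OR NOT A5) AND (A4 OR NOT A3 OR NOT A2 OR A5) AND (A4 OR NOT A3 OR NOT A2 OR NOT A5) AND (NOT A4 OR A3 OR A2 OR A5) AND (NOT A4 OR A3 OR NOT A2 OR NOT A5)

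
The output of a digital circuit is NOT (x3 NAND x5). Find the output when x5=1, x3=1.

Substituting: NOT (1 NAND 1)
= 1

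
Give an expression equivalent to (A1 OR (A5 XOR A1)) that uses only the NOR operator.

((A1 NOR ((((A5 NOR A1) NOR (A5 NOR A1)) NOR ((A5 NOR A1) NOR (A5 NOR A1))) NOR ((((A5 NOR A5) NOR (A1 NOR A1)) NOR ((A5 NOR A5) NOR (A1 NOR A1))) NOR (((A5 NOR A5) NOR (A1 NOR A1)) NOR ((A5 NOR A5) NOR (A1 NOR A1)))))) NOR (A1 NOR ((((A5 NOR A1) NOR (A5 NOR A1)) NOR ((A5 NOR A1) NOR (A5 NOR A1))) NOR ((((A5 NOR A5) NOR (A1 NOR A1)) NOR ((A5 NOR A5) NOR (A1 NOR A1))) NOR (((A5 NOR A5) NOR (A1 NOR A1)) NOR ((A5 NOR A5) NOR (A1 NOR A1)))))))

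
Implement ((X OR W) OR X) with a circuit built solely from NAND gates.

((((X NAND X) NAND (W NAND W)) NAND ((X NAND X) NAND (W NAND W))) NAND (X NAND X))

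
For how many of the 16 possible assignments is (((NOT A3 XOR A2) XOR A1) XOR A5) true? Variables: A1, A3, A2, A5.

Satisfying assignments: (0,0,0,0), (0,0,1,1), (0,1,0,1), (0,1,1,0), (1,0,0,1), (1,0,1,0), (1,1,0,0), (1,1,1,1)
Count: 8 out of 16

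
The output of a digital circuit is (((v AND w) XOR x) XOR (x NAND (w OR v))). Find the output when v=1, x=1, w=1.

Substituting: (((1 AND 1) XOR 1) XOR (1 NAND (1 OR 1)))
= 0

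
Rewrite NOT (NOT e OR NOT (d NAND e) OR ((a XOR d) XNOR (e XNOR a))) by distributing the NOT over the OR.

e AND (d NAND e) AND NOT ((a XOR d) XNOR (e XNOR a))
De Morgan's: NOT(OR of terms) = AND of negations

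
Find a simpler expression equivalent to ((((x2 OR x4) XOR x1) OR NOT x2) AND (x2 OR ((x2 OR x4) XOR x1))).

By distribution ((E OR v) AND (E OR NOT v) = E):
= ((x2 OR x4) XOR x1)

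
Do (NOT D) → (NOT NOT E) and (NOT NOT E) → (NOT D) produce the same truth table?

No, Converse is not equivalent to original (counterexample: C=0, E=0, D=0)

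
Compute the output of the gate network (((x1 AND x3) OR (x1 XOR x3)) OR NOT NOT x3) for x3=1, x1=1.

Substituting: (((1 AND 1) OR (1 XOR 1)) OR NOT NOT 1)
= 1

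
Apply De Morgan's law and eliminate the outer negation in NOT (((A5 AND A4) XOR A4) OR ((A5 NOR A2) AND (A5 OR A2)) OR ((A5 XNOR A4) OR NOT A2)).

NOT ((A5 AND A4) XOR A4) AND NOT ((A5 NOR A2) AND (A5 OR A2)) AND NOT ((A5 XNOR A4) OR NOT A2)
De Morgan's: NOT(OR of terms) = AND of negations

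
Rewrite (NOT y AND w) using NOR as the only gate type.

(((y NOR y) NOR (y NOR y)) NOR (w NOR w))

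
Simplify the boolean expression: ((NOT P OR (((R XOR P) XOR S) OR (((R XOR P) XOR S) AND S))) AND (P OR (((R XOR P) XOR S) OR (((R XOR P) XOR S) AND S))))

By distribution ((E OR v) AND (E OR NOT v) = E) then absorption (E OR (E AND v) = E):
= ((R XOR P) XOR S)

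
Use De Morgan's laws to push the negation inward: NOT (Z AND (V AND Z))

NOT Z OR NOT (V AND Z)
De Morgan's: NOT(AND of terms) = OR of negations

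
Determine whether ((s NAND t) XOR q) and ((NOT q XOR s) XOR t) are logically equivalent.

No. Counterexample: with s=0, q=0, t=1, Expression 1 = 1 but Expression 2 = 0.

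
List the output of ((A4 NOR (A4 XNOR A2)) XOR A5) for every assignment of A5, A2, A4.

A5 | A2 | A4 | Output
---------------------
0 | 0 | 0 | 0
0 | 0 | 1 | 0
0 | 1 | 0 | 1
0 | 1 | 1 | 0
1 | 0 | 0 | 1
1 | 0 | 1 | 1
1 | 1 | 0 | 0
1 | 1 | 1 | 1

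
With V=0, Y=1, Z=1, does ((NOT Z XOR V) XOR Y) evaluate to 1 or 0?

Substituting: ((NOT 1 XOR 0) XOR 1)
= 1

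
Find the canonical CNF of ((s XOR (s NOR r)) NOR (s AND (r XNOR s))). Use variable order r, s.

(r OR s) AND (r OR NOT s) AND (NOT r OR NOT s)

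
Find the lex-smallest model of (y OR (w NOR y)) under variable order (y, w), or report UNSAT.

y=0, w=0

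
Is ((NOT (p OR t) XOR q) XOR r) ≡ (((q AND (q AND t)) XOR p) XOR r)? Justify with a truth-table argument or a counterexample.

No. Counterexample: with q=0, t=0, p=0, r=0, Expression 1 = 1 but Expression 2 = 0.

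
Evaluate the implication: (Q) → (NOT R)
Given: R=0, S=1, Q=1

Antecedent (Q) = 1; consequent (NOT R) = 1.
1 → 1 = 1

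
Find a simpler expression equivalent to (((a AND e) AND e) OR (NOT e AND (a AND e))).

By distribution ((E AND v) OR (E AND NOT v) = E):
= (a AND e)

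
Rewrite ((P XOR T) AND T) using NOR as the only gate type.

((((((P NOR T) NOR (P NOR T)) NOR ((P NOR T) NOR (P NOR T))) NOR ((((P NOR P) NOR (T NOR T)) NOR ((P NOR P) NOR (T NOR T))) NOR (((P NOR P) NOR (T NOR T)) NOR ((P NOR P) NOR (T NOR T))))) NOR ((((P NOR T) NOR (P NOR T)) NOR ((P NOR T) NOR (P NOR T))) NOR ((((P NOR P) NOR (T NOR T)) NOR ((P NOR P) NOR (T NOR T))) NOR (((P NOR P) NOR (T NOR T)) NOR ((P NOR P) NOR (T NOR T)))))) NOR (T NOR T))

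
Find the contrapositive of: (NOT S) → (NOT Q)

Contrapositive: Q → S
Note: A statement and its contrapositive are logically equivalent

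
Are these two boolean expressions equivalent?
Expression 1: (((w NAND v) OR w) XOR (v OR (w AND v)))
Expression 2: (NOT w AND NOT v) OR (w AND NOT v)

Yes, they are equivalent — the two output columns agree on all 4 assignments:
w | v | Expression 1 | Expression 2
-----------------------------------
0 | 0 | 1 | 1
0 | 1 | 0 | 0
1 | 0 | 1 | 1
1 | 1 | 0 | 0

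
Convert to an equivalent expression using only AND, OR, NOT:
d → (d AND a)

NOT d OR (d AND a)
(Implication elimination: A → B = NOT A OR B)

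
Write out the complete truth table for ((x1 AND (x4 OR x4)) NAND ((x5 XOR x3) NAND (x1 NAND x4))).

x5 | x4 | x3 | x1 | Output
--------------------------
0 | 0 | 0 | 0 | 1
0 | 0 | 0 | 1 | 1
0 | 0 | 1 | 0 | 1
0 | 0 | 1 | 1 | 1
0 | 1 | 0 | 0 | 1
0 | 1 | 0 | 1 | 0
0 | 1 | 1 | 0 | 1
0 | 1 | 1 | 1 | 0
1 | 0 | 0 | 0 | 1
1 | 0 | 0 | 1 | 1
1 | 0 | 1 | 0 | 1
1 | 0 | 1 | 1 | 1
1 | 1 | 0 | 0 | 1
1 | 1 | 0 | 1 | 0
1 | 1 | 1 | 0 | 1
1 | 1 | 1 | 1 | 0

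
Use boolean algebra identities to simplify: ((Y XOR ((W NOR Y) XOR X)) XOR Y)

By XOR self-cancellation ((E XOR v) XOR v = E):
= ((W NOR Y) XOR X)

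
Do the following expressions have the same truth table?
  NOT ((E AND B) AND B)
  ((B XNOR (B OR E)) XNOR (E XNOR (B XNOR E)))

No. Counterexample: with E=0, B=0, Expression 1 = 1 but Expression 2 = 0.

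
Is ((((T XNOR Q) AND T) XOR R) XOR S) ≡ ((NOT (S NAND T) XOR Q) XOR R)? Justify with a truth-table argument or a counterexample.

No. Counterexample: with Q=0, T=0, R=0, S=1, Expression 1 = 1 but Expression 2 = 0.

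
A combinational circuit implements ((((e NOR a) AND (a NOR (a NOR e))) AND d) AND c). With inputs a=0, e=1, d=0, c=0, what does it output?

Substituting: ((((1 NOR 0) AND (0 NOR (0 NOR 1))) AND 0) AND 0)
= 0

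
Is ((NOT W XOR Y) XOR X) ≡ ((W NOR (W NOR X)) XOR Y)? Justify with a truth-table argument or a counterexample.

No. Counterexample: with W=0, Y=0, X=0, Expression 1 = 1 but Expression 2 = 0.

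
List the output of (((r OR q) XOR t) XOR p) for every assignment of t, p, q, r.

t | p | q | r | Output
----------------------
0 | 0 | 0 | 0 | 0
0 | 0 | 0 | 1 | 1
0 | 0 | 1 | 0 | 1
0 | 0 | 1 | 1 | 1
0 | 1 | 0 | 0 | 1
0 | 1 | 0 | 1 | 0
0 | 1 | 1 | 0 | 0
0 | 1 | 1 | 1 | 0
1 | 0 | 0 | 0 | 1
1 | 0 | 0 | 1 | 0
1 | 0 | 1 | 0 | 0
1 | 0 | 1 | 1 | 0
1 | 1 | 0 | 0 | 0
1 | 1 | 0 | 1 | 1
1 | 1 | 1 | 0 | 1
1 | 1 | 1 | 1 | 1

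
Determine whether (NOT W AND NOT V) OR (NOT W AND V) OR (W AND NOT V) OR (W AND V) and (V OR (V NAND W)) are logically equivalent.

Yes, they are equivalent — the two output columns agree on all 4 assignments:
W | V | Expression 1 | Expression 2
-----------------------------------
0 | 0 | 1 | 1
0 | 1 | 1 | 1
1 | 0 | 1 | 1
1 | 1 | 1 | 1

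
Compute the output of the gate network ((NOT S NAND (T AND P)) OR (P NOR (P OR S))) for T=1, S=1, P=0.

Substituting: ((NOT 1 NAND (1 AND 0)) OR (0 NOR (0 OR 1)))
= 1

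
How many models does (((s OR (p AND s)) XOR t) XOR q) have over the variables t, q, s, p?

Satisfying assignments: (0,0,1,0), (0,0,1,1), (0,1,0,0), (0,1,0,1), (1,0,0,0), (1,0,0,1), (1,1,1,0), (1,1,1,1)
Count: 8 out of 16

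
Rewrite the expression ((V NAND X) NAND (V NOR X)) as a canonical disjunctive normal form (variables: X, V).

(NOT X AND V) OR (X AND NOT V) OR (X AND V)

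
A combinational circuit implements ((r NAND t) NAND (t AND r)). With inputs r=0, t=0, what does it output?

Substituting: ((0 NAND 0) NAND (0 AND 0))
= 1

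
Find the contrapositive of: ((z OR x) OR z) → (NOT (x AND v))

Contrapositive: (x AND v) → NOT ((z OR x) OR z)
Note: A statement and its contrapositive are logically equivalent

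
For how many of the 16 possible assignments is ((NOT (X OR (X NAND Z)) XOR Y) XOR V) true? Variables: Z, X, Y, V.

Satisfying assignments: (0,0,0,1), (0,0,1,0), (0,1,0,1), (0,1,1,0), (1,0,0,1), (1,0,1,0), (1,1,0,1), (1,1,1,0)
Count: 8 out of 16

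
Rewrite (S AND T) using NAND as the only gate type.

((S NAND T) NAND (S NAND T))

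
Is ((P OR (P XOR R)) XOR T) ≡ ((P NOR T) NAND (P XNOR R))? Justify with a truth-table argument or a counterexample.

No. Counterexample: with P=0, T=1, R=1, Expression 1 = 0 but Expression 2 = 1.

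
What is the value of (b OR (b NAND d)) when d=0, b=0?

Substituting: (0 OR (0 NAND 0))
= 1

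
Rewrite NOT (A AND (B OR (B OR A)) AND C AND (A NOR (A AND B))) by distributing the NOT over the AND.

NOT A OR NOT (B OR (B OR A)) OR NOT C OR NOT (A NOR (A AND B))
De Morgan's: NOT(AND of terms) = OR of negations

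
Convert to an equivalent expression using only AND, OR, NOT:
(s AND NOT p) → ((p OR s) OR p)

NOT (s AND NOT p) OR ((p OR s) OR p)
(Implication elimination: A → B = NOT A OR B)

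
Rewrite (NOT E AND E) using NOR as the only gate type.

(((E NOR E) NOR (E NOR E)) NOR (E NOR E))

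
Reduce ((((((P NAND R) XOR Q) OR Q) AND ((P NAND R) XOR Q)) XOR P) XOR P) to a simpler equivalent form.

By XOR self-cancellation ((E XOR v) XOR v = E) then absorption (E AND (E OR v) = E):
= ((P NAND R) XOR Q)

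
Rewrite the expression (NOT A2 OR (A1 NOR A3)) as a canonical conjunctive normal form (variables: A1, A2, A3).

(A1 OR NOT A2 OR NOT A3) AND (NOT A1 OR NOT A2 OR A3) AND (NOT A1 OR NOT A2 OR NOT A3)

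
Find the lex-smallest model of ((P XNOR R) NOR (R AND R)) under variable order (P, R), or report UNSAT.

P=1, R=0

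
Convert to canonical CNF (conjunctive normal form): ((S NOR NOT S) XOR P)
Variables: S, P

(S OR P) AND (NOT S OR P)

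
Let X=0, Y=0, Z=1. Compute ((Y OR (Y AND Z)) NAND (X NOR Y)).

Substituting: ((0 OR (0 AND 1)) NAND (0 NOR 0))
= 1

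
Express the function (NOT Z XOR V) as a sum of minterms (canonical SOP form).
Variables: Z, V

Σm(0, 3) = (NOT Z AND NOT V) OR (Z AND V)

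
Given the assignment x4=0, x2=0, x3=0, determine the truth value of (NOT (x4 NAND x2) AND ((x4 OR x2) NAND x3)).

Substituting: (NOT (0 NAND 0) AND ((0 OR 0) NAND 0))
= 0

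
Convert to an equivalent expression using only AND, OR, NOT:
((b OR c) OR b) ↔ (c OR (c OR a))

(((b OR c) OR b) AND (c OR (c OR a))) OR (NOT ((b OR c) OR b) AND NOT (c OR (c OR a)))
(Biconditional = both true or both false)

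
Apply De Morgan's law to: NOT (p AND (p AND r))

NOT p OR NOT (p AND r)
De Morgan's: NOT(AND of terms) = OR of negations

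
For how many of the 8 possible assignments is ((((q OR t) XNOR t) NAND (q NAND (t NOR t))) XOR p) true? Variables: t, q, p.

Satisfying assignments: (0,0,1), (0,1,0), (1,0,1), (1,1,1)
Count: 4 out of 8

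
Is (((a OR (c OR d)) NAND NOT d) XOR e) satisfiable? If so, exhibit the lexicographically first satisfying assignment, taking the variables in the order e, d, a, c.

e=0, d=0, a=0, c=0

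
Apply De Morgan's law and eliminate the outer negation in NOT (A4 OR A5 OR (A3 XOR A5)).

NOT A4 AND NOT A5 AND NOT (A3 XOR A5)
De Morgan's: NOT(OR of terms) = AND of negations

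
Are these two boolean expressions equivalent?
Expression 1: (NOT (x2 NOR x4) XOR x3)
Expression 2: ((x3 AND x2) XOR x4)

No. Counterexample: with x4=0, x3=0, x2=1, Expression 1 = 1 but Expression 2 = 0.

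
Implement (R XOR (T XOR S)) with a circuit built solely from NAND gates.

((R NAND (R NAND ((T NAND (T NAND S)) NAND (S NAND (T NAND S))))) NAND (((T NAND (T NAND S)) NAND (S NAND (T NAND S))) NAND (R NAND ((T NAND (T NAND S)) NAND (S NAND (T NAND S))))))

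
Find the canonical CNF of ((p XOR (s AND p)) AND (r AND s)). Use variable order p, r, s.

(p OR r OR s) AND (p OR r OR NOT s) AND (p OR NOT r OR s) AND (p OR NOT r OR NOT s) AND (NOT p OR r OR s) AND (NOT p OR r OR NOT s) AND (NOT p OR NOT r OR s) AND (NOT p OR NOT r OR NOT s)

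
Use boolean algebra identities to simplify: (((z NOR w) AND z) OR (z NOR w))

By absorption (E OR (E AND v) = E):
= (z NOR w)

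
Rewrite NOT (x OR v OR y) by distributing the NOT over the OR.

NOT x AND NOT v AND NOT y
De Morgan's: NOT(OR of terms) = AND of negations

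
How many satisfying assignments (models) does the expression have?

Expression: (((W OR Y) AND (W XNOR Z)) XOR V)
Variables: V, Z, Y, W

Satisfying assignments: (0,0,1,0), (0,1,0,1), (0,1,1,1), (1,0,0,0), (1,0,0,1), (1,0,1,1), (1,1,0,0), (1,1,1,0)
Count: 8 out of 16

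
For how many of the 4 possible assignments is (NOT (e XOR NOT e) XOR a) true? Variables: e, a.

Satisfying assignments: (0,1), (1,1)
Count: 2 out of 4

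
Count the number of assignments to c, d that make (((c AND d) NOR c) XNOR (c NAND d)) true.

Satisfying assignments: (0,0), (0,1), (1,1)
Count: 3 out of 4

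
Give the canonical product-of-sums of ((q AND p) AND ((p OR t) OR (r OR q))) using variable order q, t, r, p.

ΠM(0, 1, 2, 3, 4, 5, 6, 7, 8, 10, 12, 14) = (q OR t OR r OR p) AND (q OR t OR r OR NOT p) AND (q OR t OR NOT r OR p) AND (q OR t OR NOT r OR NOT p) AND (q OR NOT t OR r OR p) AND (q OR NOT t OR r OR NOT p) AND (q OR NOT t OR NOT r OR p) AND (q OR NOT t OR NOT r OR NOT p) AND (NOT q OR t OR r OR p) AND (NOT q OR t OR NOT r OR p) AND (NOT q OR NOT t OR r OR p) AND (NOT q OR NOT t OR NOT r OR p)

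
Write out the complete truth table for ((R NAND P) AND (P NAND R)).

P | R | Output
--------------
0 | 0 | 1
0 | 1 | 1
1 | 0 | 1
1 | 1 | 0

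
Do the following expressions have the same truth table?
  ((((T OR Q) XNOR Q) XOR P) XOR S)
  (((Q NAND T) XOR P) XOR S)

No. Counterexample: with P=0, S=0, Q=0, T=1, Expression 1 = 0 but Expression 2 = 1.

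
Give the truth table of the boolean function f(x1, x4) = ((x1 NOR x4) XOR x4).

x1 | x4 | Output
----------------
0 | 0 | 1
0 | 1 | 1
1 | 0 | 0
1 | 1 | 1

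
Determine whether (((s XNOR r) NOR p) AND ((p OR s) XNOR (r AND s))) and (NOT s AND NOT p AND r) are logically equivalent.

Yes, they are equivalent — the two output columns agree on all 8 assignments:
s | p | r | Expression 1 | Expression 2
---------------------------------------
0 | 0 | 0 | 0 | 0
0 | 0 | 1 | 1 | 1
0 | 1 | 0 | 0 | 0
0 | 1 | 1 | 0 | 0
1 | 0 | 0 | 0 | 0
1 | 0 | 1 | 0 | 0
1 | 1 | 0 | 0 | 0
1 | 1 | 1 | 0 | 0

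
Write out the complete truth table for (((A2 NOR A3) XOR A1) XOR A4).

A1 | A2 | A3 | A4 | Output
--------------------------
0 | 0 | 0 | 0 | 1
0 | 0 | 0 | 1 | 0
0 | 0 | 1 | 0 | 0
0 | 0 | 1 | 1 | 1
0 | 1 | 0 | 0 | 0
0 | 1 | 0 | 1 | 1
0 | 1 | 1 | 0 | 0
0 | 1 | 1 | 1 | 1
1 | 0 | 0 | 0 | 0
1 | 0 | 0 | 1 | 1
1 | 0 | 1 | 0 | 1
1 | 0 | 1 | 1 | 0
1 | 1 | 0 | 0 | 1
1 | 1 | 0 | 1 | 0
1 | 1 | 1 | 0 | 1
1 | 1 | 1 | 1 | 0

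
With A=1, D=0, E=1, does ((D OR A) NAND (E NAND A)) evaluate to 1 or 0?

Substituting: ((0 OR 1) NAND (1 NAND 1))
= 1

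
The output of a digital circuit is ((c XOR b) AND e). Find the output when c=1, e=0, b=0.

Substituting: ((1 XOR 0) AND 0)
= 0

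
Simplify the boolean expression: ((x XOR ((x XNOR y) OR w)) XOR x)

By XOR self-cancellation ((E XOR v) XOR v = E):
= ((x XNOR y) OR w)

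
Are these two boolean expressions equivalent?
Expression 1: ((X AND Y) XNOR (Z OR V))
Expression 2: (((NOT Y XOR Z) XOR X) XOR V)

No. Counterexample: with Y=0, Z=0, X=1, V=0, Expression 1 = 1 but Expression 2 = 0.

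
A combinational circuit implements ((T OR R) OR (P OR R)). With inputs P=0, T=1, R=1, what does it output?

Substituting: ((1 OR 1) OR (0 OR 1))
= 1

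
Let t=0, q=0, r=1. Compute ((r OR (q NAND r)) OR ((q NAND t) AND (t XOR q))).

Substituting: ((1 OR (0 NAND 1)) OR ((0 NAND 0) AND (0 XOR 0)))
= 1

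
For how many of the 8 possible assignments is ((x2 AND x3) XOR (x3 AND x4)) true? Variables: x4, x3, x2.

Satisfying assignments: (0,1,1), (1,1,0)
Count: 2 out of 8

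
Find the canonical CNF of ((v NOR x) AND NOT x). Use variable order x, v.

(x OR NOT v) AND (NOT x OR v) AND (NOT x OR NOT v)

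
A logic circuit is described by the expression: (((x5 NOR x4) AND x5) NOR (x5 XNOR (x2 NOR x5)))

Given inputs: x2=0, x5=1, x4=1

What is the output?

Substituting: (((1 NOR 1) AND 1) NOR (1 XNOR (0 NOR 1)))
= 1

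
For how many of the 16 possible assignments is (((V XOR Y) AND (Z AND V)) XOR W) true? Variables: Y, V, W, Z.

Satisfying assignments: (0,0,1,0), (0,0,1,1), (0,1,0,1), (0,1,1,0), (1,0,1,0), (1,0,1,1), (1,1,1,0), (1,1,1,1)
Count: 8 out of 16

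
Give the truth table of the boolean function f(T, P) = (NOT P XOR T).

T | P | Output
--------------
0 | 0 | 1
0 | 1 | 0
1 | 0 | 0
1 | 1 | 1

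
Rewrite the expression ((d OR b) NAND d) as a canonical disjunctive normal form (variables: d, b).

(NOT d AND NOT b) OR (NOT d AND b)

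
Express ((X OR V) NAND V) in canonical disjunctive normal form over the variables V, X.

(NOT V AND NOT X) OR (NOT V AND X)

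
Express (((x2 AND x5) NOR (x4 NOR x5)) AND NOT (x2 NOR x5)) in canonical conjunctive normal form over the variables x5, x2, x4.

(x5 OR x2 OR x4) AND (x5 OR x2 OR NOT x4) AND (x5 OR NOT x2 OR x4) AND (NOT x5 OR NOT x2 OR x4) AND (NOT x5 OR NOT x2 OR NOT x4)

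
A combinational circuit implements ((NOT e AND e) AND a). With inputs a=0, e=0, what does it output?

Substituting: ((NOT 0 AND 0) AND 0)
= 0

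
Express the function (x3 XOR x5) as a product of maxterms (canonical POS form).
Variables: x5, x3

ΠM(0, 3) = (x5 OR x3) AND (NOT x5 OR NOT x3)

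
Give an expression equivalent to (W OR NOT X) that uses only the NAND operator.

((W NAND W) NAND ((X NAND X) NAND (X NAND X)))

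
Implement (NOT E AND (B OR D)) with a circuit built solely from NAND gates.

(((E NAND E) NAND ((B NAND B) NAND (D NAND D))) NAND ((E NAND E) NAND ((B NAND B) NAND (D NAND D))))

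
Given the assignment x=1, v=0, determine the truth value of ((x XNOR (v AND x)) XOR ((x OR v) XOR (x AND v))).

Substituting: ((1 XNOR (0 AND 1)) XOR ((1 OR 0) XOR (1 AND 0)))
= 1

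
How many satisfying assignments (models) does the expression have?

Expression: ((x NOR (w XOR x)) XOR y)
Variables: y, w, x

Satisfying assignments: (0,0,0), (1,0,1), (1,1,0), (1,1,1)
Count: 4 out of 8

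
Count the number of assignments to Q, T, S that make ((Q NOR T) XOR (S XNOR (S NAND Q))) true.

Satisfying assignments: (0,0,0), (0,1,1)
Count: 2 out of 8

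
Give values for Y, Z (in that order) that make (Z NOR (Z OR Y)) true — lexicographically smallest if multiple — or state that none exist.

Y=0, Z=0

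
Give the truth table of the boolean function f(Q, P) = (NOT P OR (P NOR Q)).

Q | P | Output
--------------
0 | 0 | 1
0 | 1 | 0
1 | 0 | 1
1 | 1 | 0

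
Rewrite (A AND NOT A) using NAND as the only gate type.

((A NAND (A NAND A)) NAND (A NAND (A NAND A)))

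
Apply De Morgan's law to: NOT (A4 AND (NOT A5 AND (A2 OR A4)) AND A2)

NOT A4 OR NOT (NOT A5 AND (A2 OR A4)) OR NOT A2
De Morgan's: NOT(AND of terms) = OR of negations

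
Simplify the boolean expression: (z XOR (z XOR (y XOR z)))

By XOR self-cancellation ((E XOR v) XOR v = E):
= (y XOR z)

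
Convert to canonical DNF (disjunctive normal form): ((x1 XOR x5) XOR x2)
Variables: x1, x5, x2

(NOT x1 AND NOT x5 AND x2) OR (NOT x1 AND x5 AND NOT x2) OR (x1 AND NOT x5 AND NOT x2) OR (x1 AND x5 AND x2)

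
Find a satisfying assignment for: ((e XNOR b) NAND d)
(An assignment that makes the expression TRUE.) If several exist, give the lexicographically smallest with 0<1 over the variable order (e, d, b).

e=0, d=0, b=0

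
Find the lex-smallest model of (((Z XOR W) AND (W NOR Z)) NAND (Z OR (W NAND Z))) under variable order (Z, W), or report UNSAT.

Z=0, W=0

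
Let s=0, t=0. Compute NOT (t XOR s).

Substituting: NOT (0 XOR 0)
= 1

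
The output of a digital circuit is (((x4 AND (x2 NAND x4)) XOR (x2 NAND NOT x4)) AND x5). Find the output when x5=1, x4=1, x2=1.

Substituting: (((1 AND (1 NAND 1)) XOR (1 NAND NOT 1)) AND 1)
= 1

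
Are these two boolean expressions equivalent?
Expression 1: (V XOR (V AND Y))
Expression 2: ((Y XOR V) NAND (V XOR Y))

No. Counterexample: with V=0, Y=0, Expression 1 = 0 but Expression 2 = 1.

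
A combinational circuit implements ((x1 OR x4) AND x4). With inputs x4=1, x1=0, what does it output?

Substituting: ((0 OR 1) AND 1)
= 1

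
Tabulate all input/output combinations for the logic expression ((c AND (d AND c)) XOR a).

c | a | d | Output
------------------
0 | 0 | 0 | 0
0 | 0 | 1 | 0
0 | 1 | 0 | 1
0 | 1 | 1 | 1
1 | 0 | 0 | 0
1 | 0 | 1 | 1
1 | 1 | 0 | 1
1 | 1 | 1 | 0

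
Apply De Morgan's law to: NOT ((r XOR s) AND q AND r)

NOT (r XOR s) OR NOT q OR NOT r
De Morgan's: NOT(AND of terms) = OR of negations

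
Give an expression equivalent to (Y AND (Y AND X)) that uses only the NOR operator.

((Y NOR Y) NOR (((Y NOR Y) NOR (X NOR X)) NOR ((Y NOR Y) NOR (X NOR X))))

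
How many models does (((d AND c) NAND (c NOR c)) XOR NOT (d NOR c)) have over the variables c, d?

Satisfying assignments: (0,0)
Count: 1 out of 4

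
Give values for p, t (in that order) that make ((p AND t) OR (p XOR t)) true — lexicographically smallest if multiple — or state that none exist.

p=0, t=1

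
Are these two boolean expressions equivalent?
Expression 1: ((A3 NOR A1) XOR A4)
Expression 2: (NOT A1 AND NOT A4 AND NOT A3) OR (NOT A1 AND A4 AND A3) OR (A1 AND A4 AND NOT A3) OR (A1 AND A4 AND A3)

Yes, they are equivalent — the two output columns agree on all 8 assignments:
A1 | A4 | A3 | Expression 1 | Expression 2
------------------------------------------
0 | 0 | 0 | 1 | 1
0 | 0 | 1 | 0 | 0
0 | 1 | 0 | 0 | 0
0 | 1 | 1 | 1 | 1
1 | 0 | 0 | 0 | 0
1 | 0 | 1 | 0 | 0
1 | 1 | 0 | 1 | 1
1 | 1 | 1 | 1 | 1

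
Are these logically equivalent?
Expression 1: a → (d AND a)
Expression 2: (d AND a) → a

No, Converse is not equivalent to original (counterexample: d=0, a=1)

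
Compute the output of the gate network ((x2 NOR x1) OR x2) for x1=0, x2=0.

Substituting: ((0 NOR 0) OR 0)
= 1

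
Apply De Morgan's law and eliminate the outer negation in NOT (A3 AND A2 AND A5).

NOT A3 OR NOT A2 OR NOT A5
De Morgan's: NOT(AND of terms) = OR of negations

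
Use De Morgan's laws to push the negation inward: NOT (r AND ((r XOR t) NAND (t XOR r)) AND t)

NOT r OR NOT ((r XOR t) NAND (t XOR r)) OR NOT t
De Morgan's: NOT(AND of terms) = OR of negations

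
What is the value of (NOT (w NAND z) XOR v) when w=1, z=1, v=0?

Substituting: (NOT (1 NAND 1) XOR 0)
= 1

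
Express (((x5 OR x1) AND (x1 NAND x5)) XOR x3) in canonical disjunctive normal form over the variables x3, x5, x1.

(NOT x3 AND NOT x5 AND x1) OR (NOT x3 AND x5 AND NOT x1) OR (x3 AND NOT x5 AND NOT x1) OR (x3 AND x5 AND x1)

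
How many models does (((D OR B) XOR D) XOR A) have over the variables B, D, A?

Satisfying assignments: (0,0,1), (0,1,1), (1,0,0), (1,1,1)
Count: 4 out of 8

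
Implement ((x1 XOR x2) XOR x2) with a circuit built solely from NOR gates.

((((((((x1 NOR x2) NOR (x1 NOR x2)) NOR ((x1 NOR x2) NOR (x1 NOR x2))) NOR ((((x1 NOR x1) NOR (x2 NOR x2)) NOR ((x1 NOR x1) NOR (x2 NOR x2))) NOR (((x1 NOR x1) NOR (x2 NOR x2)) NOR ((x1 NOR x1) NOR (x2 NOR x2))))) NOR x2) NOR (((((x1 NOR x2) NOR (x1 NOR x2)) NOR ((x1 NOR x2) NOR (x1 NOR x2))) NOR ((((x1 NOR x1) NOR (x2 NOR x2)) NOR ((x1 NOR x1) NOR (x2 NOR x2))) NOR (((x1 NOR x1) NOR (x2 NOR x2)) NOR ((x1 NOR x1) NOR (x2 NOR x2))))) NOR x2)) NOR ((((((x1 NOR x2) NOR (x1 NOR x2)) NOR ((x1 NOR x2) NOR (x1 NOR x2))) NOR ((((x1 NOR x1) NOR (x2 NOR x2)) NOR ((x1 NOR x1) NOR (x2 NOR x2))) NOR (((x1 NOR x1) NOR (x2 NOR x2)) NOR ((x1 NOR x1) NOR (x2 NOR x2))))) NOR x2) NOR (((((x1 NOR x2) NOR (x1 NOR x2)) NOR ((x1 NOR x2) NOR (x1 NOR x2))) NOR ((((x1 NOR x1) NOR (x2 NOR x2)) NOR ((x1 NOR x1) NOR (x2 NOR x2))) NOR (((x1 NOR x1) NOR (x2 NOR x2)) NOR ((x1 NOR x1) NOR (x2 NOR x2))))) NOR x2))) NOR ((((((((x1 NOR x2) NOR (x1 NOR x2)) NOR ((x1 NOR x2) NOR (x1 NOR x2))) NOR ((((x1 NOR x1) NOR (x2 NOR x2)) NOR ((x1 NOR x1) NOR (x2 NOR x2))) NOR (((x1 NOR x1) NOR (x2 NOR x2)) NOR ((x1 NOR x1) NOR (x2 NOR x2))))) NOR ((((x1 NOR x2) NOR (x1 NOR x2)) NOR ((x1 NOR x2) NOR (x1 NOR x2))) NOR ((((x1 NOR x1) NOR (x2 NOR x2)) NOR ((x1 NOR x1) NOR (x2 NOR x2))) NOR (((x1 NOR x1) NOR (x2 NOR x2)) NOR ((x1 NOR x1) NOR (x2 NOR x2)))))) NOR (x2 NOR x2)) NOR ((((((x1 NOR x2) NOR (x1 NOR x2)) NOR ((x1 NOR x2) NOR (x1 NOR x2))) NOR ((((x1 NOR x1) NOR (x2 NOR x2)) NOR ((x1 NOR x1) NOR (x2 NOR x2))) NOR (((x1 NOR x1) NOR (x2 NOR x2)) NOR ((x1 NOR x1) NOR (x2 NOR x2))))) NOR ((((x1 NOR x2) NOR (x1 NOR x2)) NOR ((x1 NOR x2) NOR (x1 NOR x2))) NOR ((((x1 NOR x1) NOR (x2 NOR x2)) NOR ((x1 NOR x1) NOR (x2 NOR x2))) NOR (((x1 NOR x1) NOR (x2 NOR x2)) NOR ((x1 NOR x1) NOR (x2 NOR x2)))))) NOR (x2 NOR x2))) NOR (((((((x1 NOR x2) NOR (x1 NOR x2)) NOR ((x1 NOR x2) NOR (x1 NOR x2))) NOR ((((x1 NOR x1) NOR (x2 NOR x2)) NOR ((x1 NOR x1) NOR (x2 NOR x2))) NOR (((x1 NOR x1) NOR (x2 NOR x2)) NOR ((x1 NOR x1) NOR (x2 NOR x2))))) NOR ((((x1 NOR x2) NOR (x1 NOR x2)) NOR ((x1 NOR x2) NOR (x1 NOR x2))) NOR ((((x1 NOR x1) NOR (x2 NOR x2)) NOR ((x1 NOR x1) NOR (x2 NOR x2))) NOR (((x1 NOR x1) NOR (x2 NOR x2)) NOR ((x1 NOR x1) NOR (x2 NOR x2)))))) NOR (x2 NOR x2)) NOR ((((((x1 NOR x2) NOR (x1 NOR x2)) NOR ((x1 NOR x2) NOR (x1 NOR x2))) NOR ((((x1 NOR x1) NOR (x2 NOR x2)) NOR ((x1 NOR x1) NOR (x2 NOR x2))) NOR (((x1 NOR x1) NOR (x2 NOR x2)) NOR ((x1 NOR x1) NOR (x2 NOR x2))))) NOR ((((x1 NOR x2) NOR (x1 NOR x2)) NOR ((x1 NOR x2) NOR (x1 NOR x2))) NOR ((((x1 NOR x1) NOR (x2 NOR x2)) NOR ((x1 NOR x1) NOR (x2 NOR x2))) NOR (((x1 NOR x1) NOR (x2 NOR x2)) NOR ((x1 NOR x1) NOR (x2 NOR x2)))))) NOR (x2 NOR x2)))))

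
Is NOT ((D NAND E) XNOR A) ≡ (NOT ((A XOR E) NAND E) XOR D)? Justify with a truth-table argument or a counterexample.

No. Counterexample: with E=0, A=0, D=0, Expression 1 = 1 but Expression 2 = 0.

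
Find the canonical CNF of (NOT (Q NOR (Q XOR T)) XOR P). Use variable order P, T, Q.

(P OR T OR Q) AND (NOT P OR T OR NOT Q) AND (NOT P OR NOT T OR Q) AND (NOT P OR NOT T OR NOT Q)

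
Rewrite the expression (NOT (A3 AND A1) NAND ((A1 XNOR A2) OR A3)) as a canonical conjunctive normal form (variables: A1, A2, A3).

(A1 OR A2 OR A3) AND (A1 OR A2 OR NOT A3) AND (A1 OR NOT A2 OR NOT A3) AND (NOT A1 OR NOT A2 OR A3)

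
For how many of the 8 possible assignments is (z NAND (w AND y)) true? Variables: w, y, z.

Satisfying assignments: (0,0,0), (0,0,1), (0,1,0), (0,1,1), (1,0,0), (1,0,1), (1,1,0)
Count: 7 out of 8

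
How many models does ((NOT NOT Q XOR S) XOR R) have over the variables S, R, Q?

Satisfying assignments: (0,0,1), (0,1,0), (1,0,0), (1,1,1)
Count: 4 out of 8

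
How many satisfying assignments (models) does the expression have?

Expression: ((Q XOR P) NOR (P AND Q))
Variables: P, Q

Satisfying assignments: (0,0)
Count: 1 out of 4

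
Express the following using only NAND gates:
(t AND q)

((t NAND q) NAND (t NAND q))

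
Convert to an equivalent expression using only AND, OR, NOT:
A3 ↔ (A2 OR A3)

(A3 AND (A2 OR A3)) OR (NOT A3 AND NOT (A2 OR A3))
(Biconditional = both true or both false)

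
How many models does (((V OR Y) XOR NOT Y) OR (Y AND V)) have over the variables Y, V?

Satisfying assignments: (0,0), (1,0), (1,1)
Count: 3 out of 4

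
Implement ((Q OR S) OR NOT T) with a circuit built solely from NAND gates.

((((Q NAND Q) NAND (S NAND S)) NAND ((Q NAND Q) NAND (S NAND S))) NAND ((T NAND T) NAND (T NAND T)))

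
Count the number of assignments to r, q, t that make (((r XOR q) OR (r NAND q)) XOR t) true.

Satisfying assignments: (0,0,0), (0,1,0), (1,0,0), (1,1,1)
Count: 4 out of 8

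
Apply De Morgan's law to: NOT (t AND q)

NOT t OR NOT q
De Morgan's: NOT(AND of terms) = OR of negations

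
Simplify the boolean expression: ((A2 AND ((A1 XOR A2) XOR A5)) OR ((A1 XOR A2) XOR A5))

By absorption (E OR (E AND v) = E):
= ((A1 XOR A2) XOR A5)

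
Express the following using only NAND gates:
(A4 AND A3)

((A4 NAND A3) NAND (A4 NAND A3))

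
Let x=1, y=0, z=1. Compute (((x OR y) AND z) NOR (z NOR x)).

Substituting: (((1 OR 0) AND 1) NOR (1 NOR 1))
= 0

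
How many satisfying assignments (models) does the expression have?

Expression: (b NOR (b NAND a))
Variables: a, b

No assignment satisfies the expression.
Count: 0 out of 4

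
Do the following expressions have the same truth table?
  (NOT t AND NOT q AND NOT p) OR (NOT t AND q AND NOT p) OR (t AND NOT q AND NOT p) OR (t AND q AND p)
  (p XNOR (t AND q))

Yes, they are equivalent — the two output columns agree on all 8 assignments:
t | q | p | Expression 1 | Expression 2
---------------------------------------
0 | 0 | 0 | 1 | 1
0 | 0 | 1 | 0 | 0
0 | 1 | 0 | 1 | 1
0 | 1 | 1 | 0 | 0
1 | 0 | 0 | 1 | 1
1 | 0 | 1 | 0 | 0
1 | 1 | 0 | 0 | 0
1 | 1 | 1 | 1 | 1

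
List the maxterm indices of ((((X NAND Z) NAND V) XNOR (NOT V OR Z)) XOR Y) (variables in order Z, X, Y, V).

ΠM(2, 3, 6, 7, 9, 10, 14, 15) = (Z OR X OR NOT Y OR V) AND (Z OR X OR NOT Y OR NOT V) AND (Z OR NOT X OR NOT Y OR V) AND (Z OR NOT X OR NOT Y OR NOT V) AND (NOT Z OR X OR Y OR NOT V) AND (NOT Z OR X OR NOT Y OR V) AND (NOT Z OR NOT X OR NOT Y OR V) AND (NOT Z OR NOT X OR NOT Y OR NOT V)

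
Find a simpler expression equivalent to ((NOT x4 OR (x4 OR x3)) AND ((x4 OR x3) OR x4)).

By distribution ((E OR v) AND (E OR NOT v) = E):
= (x4 OR x3)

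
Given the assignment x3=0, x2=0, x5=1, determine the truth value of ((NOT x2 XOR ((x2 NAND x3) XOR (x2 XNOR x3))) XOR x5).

Substituting: ((NOT 0 XOR ((0 NAND 0) XOR (0 XNOR 0))) XOR 1)
= 0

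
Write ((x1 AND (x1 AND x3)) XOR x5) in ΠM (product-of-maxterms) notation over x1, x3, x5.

ΠM(0, 2, 4, 7) = (x1 OR x3 OR x5) AND (x1 OR NOT x3 OR x5) AND (NOT x1 OR x3 OR x5) AND (NOT x1 OR NOT x3 OR NOT x5)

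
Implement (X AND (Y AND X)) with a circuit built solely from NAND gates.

((X NAND ((Y NAND X) NAND (Y NAND X))) NAND (X NAND ((Y NAND X) NAND (Y NAND X))))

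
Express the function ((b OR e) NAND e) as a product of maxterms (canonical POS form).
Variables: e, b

ΠM(2, 3) = (NOT e OR b) AND (NOT e OR NOT b)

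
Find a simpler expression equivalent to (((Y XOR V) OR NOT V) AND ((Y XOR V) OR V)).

By distribution ((E OR v) AND (E OR NOT v) = E):
= (Y XOR V)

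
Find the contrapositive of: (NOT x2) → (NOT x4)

Contrapositive: x4 → x2
Note: A statement and its contrapositive are logically equivalent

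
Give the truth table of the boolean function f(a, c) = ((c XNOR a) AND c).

a | c | Output
--------------
0 | 0 | 0
0 | 1 | 0
1 | 0 | 0
1 | 1 | 1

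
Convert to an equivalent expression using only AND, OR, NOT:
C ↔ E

(C AND E) OR (NOT C AND NOT E)
(Biconditional = both true or both false)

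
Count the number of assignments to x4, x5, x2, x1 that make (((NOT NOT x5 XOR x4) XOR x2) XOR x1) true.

Satisfying assignments: (0,0,0,1), (0,0,1,0), (0,1,0,0), (0,1,1,1), (1,0,0,0), (1,0,1,1), (1,1,0,1), (1,1,1,0)
Count: 8 out of 16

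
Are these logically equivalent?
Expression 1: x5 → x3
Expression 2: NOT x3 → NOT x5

Yes, Contrapositive is always equivalent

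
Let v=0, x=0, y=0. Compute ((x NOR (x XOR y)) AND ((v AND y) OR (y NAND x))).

Substituting: ((0 NOR (0 XOR 0)) AND ((0 AND 0) OR (0 NAND 0)))
= 1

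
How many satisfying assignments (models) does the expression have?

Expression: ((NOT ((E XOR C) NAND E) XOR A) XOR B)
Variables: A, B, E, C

Satisfying assignments: (0,0,1,0), (0,1,0,0), (0,1,0,1), (0,1,1,1), (1,0,0,0), (1,0,0,1), (1,0,1,1), (1,1,1,0)
Count: 8 out of 16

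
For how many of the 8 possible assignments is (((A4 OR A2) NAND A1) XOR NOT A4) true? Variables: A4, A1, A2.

Satisfying assignments: (0,1,1), (1,0,0), (1,0,1)
Count: 3 out of 8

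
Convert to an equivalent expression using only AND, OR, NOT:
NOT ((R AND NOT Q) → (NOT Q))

(R AND NOT Q) AND Q
(Negated implication: NOT(A → B) = A AND NOT B)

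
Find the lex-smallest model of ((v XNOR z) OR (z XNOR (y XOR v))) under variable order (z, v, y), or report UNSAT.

z=0, v=0, y=0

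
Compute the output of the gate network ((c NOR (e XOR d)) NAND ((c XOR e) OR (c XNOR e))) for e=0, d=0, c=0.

Substituting: ((0 NOR (0 XOR 0)) NAND ((0 XOR 0) OR (0 XNOR 0)))
= 0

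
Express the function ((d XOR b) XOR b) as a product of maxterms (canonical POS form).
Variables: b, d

ΠM(0, 2) = (b OR d) AND (NOT b OR d)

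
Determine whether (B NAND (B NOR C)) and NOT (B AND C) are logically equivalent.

No. Counterexample: with B=1, C=1, Expression 1 = 1 but Expression 2 = 0.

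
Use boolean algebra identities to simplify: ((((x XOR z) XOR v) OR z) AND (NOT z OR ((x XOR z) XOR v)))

By distribution ((E OR v) AND (E OR NOT v) = E):
= ((x XOR z) XOR v)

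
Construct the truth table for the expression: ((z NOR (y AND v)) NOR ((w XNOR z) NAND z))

v | y | w | z | Output
----------------------
0 | 0 | 0 | 0 | 0
0 | 0 | 0 | 1 | 0
0 | 0 | 1 | 0 | 0
0 | 0 | 1 | 1 | 1
0 | 1 | 0 | 0 | 0
0 | 1 | 0 | 1 | 0
0 | 1 | 1 | 0 | 0
0 | 1 | 1 | 1 | 1
1 | 0 | 0 | 0 | 0
1 | 0 | 0 | 1 | 0
1 | 0 | 1 | 0 | 0
1 | 0 | 1 | 1 | 1
1 | 1 | 0 | 0 | 0
1 | 1 | 0 | 1 | 0
1 | 1 | 1 | 0 | 0
1 | 1 | 1 | 1 | 1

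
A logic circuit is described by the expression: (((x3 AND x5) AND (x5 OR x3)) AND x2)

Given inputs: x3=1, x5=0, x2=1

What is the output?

Substituting: (((1 AND 0) AND (0 OR 1)) AND 1)
= 0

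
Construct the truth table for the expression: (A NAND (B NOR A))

A | B | Output
--------------
0 | 0 | 1
0 | 1 | 1
1 | 0 | 1
1 | 1 | 1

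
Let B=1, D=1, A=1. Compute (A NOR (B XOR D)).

Substituting: (1 NOR (1 XOR 1))
= 0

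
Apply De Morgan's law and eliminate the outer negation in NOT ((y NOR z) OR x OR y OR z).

NOT (y NOR z) AND NOT x AND NOT y AND NOT z
De Morgan's: NOT(OR of terms) = AND of negations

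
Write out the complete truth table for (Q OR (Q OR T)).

T | Q | Output
--------------
0 | 0 | 0
0 | 1 | 1
1 | 0 | 1
1 | 1 | 1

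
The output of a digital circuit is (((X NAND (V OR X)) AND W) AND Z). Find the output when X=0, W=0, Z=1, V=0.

Substituting: (((0 NAND (0 OR 0)) AND 0) AND 1)
= 0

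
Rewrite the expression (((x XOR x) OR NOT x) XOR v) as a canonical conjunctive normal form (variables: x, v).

(x OR NOT v) AND (NOT x OR v)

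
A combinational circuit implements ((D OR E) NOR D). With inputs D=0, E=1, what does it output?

Substituting: ((0 OR 1) NOR 0)
= 0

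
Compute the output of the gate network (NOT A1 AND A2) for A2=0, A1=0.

Substituting: (NOT 0 AND 0)
= 0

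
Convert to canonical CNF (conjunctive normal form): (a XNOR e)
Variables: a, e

(a OR NOT e) AND (NOT a OR e)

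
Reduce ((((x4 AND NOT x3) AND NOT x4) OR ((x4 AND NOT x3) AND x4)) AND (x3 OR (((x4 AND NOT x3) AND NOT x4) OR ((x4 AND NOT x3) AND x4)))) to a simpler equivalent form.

By absorption (E AND (E OR v) = E) then distribution ((E AND v) OR (E AND NOT v) = E):
= (x4 AND NOT x3)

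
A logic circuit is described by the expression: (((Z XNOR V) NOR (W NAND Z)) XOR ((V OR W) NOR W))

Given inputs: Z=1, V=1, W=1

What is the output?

Substituting: (((1 XNOR 1) NOR (1 NAND 1)) XOR ((1 OR 1) NOR 1))
= 0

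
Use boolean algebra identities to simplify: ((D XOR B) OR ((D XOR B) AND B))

By absorption (E OR (E AND v) = E):
= (D XOR B)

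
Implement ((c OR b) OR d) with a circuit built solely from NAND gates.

((((c NAND c) NAND (b NAND b)) NAND ((c NAND c) NAND (b NAND b))) NAND (d NAND d))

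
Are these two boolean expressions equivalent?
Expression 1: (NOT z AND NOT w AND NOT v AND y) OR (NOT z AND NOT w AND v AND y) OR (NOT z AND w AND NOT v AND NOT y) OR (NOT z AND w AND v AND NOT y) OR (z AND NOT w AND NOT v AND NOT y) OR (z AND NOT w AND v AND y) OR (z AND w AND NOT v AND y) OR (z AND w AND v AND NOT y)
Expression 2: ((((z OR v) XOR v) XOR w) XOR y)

Yes, they are equivalent — the two output columns agree on all 16 assignments:
z | w | v | y | Expression 1 | Expression 2
-------------------------------------------
0 | 0 | 0 | 0 | 0 | 0
0 | 0 | 0 | 1 | 1 | 1
0 | 0 | 1 | 0 | 0 | 0
0 | 0 | 1 | 1 | 1 | 1
0 | 1 | 0 | 0 | 1 | 1
0 | 1 | 0 | 1 | 0 | 0
0 | 1 | 1 | 0 | 1 | 1
0 | 1 | 1 | 1 | 0 | 0
1 | 0 | 0 | 0 | 1 | 1
1 | 0 | 0 | 1 | 0 | 0
1 | 0 | 1 | 0 | 0 | 0
1 | 0 | 1 | 1 | 1 | 1
1 | 1 | 0 | 0 | 0 | 0
1 | 1 | 0 | 1 | 1 | 1
1 | 1 | 1 | 0 | 1 | 1
1 | 1 | 1 | 1 | 0 | 0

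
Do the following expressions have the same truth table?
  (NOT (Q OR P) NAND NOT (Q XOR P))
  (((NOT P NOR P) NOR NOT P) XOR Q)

No. Counterexample: with P=1, Q=1, Expression 1 = 1 but Expression 2 = 0.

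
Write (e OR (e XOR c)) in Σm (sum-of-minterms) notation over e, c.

Σm(1, 2, 3) = (NOT e AND c) OR (e AND NOT c) OR (e AND c)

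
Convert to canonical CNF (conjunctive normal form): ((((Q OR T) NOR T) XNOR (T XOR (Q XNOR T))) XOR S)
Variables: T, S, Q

(T OR NOT S OR Q) AND (T OR NOT S OR NOT Q) AND (NOT T OR S OR Q) AND (NOT T OR NOT S OR NOT Q)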